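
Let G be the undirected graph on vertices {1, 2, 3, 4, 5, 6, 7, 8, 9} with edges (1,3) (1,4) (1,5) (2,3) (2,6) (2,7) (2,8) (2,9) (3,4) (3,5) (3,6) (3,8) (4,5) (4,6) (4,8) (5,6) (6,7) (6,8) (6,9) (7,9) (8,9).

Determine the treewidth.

A width-3 tree decomposition is:
Bags: B1 = {3, 4, 6, 8}  B2 = {2, 3, 6, 8}  B3 = {2, 6, 8, 9}  B4 = {3, 4, 5, 6}  B5 = {2, 6, 7, 9}  B6 = {1, 3, 4, 5}
Tree: B1–B2, B2–B3, B1–B4, B3–B5, B4–B6
Every bag has size at most 4, so the width is 4 − 1 = 3 and tw(G) ≤ 3. Conversely, {1, 3, 4, 5} is a clique of size 4, and the vertices of any clique must share a bag in every tree decomposition; so some bag has ≥ 4 vertices and tw(G) ≥ 3. Combining the bounds, tw(G) = 3.

3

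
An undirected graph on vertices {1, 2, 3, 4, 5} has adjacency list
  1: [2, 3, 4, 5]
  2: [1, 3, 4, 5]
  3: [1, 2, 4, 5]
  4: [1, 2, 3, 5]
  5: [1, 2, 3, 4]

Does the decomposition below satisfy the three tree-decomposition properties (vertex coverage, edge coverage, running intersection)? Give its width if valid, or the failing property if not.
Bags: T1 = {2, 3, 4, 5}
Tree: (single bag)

A tree decomposition must satisfy three properties: every vertex lies in some bag; for every edge, both endpoints lie together in some bag; and for every vertex, the bags containing it form a connected subtree. Here vertex 1 appears in no bag, so the decomposition is invalid.

No — vertex 1 appears in no bag.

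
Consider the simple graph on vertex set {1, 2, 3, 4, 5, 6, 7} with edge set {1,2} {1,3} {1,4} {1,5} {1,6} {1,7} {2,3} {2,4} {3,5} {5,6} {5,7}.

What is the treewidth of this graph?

2

A width-2 tree decomposition is:
Bags: B1 = {1, 3, 5}  B2 = {1, 2, 3}  B3 = {1, 2, 4}  B4 = {1, 5, 6}  B5 = {1, 5, 7}
Tree: B1–B2, B2–B3, B1–B4, B1–B5
The largest bag has 3 vertices, giving width 2; this decomposition certifies tw(G) ≤ 2. On the other hand G contains the 3-clique {1, 2, 3}. A clique must lie in a single bag of any decomposition, so no decomposition can have width below 2. The upper and lower bounds meet at 2, so that is the treewidth.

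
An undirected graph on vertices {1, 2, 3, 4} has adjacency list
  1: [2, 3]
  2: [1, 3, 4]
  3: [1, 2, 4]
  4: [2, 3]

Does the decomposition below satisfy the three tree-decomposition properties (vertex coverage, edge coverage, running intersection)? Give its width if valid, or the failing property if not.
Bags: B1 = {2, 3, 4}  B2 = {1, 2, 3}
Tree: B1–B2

Yes; width 2.

Vertex coverage: the bags together contain {1, 2, 3, 4}, the full vertex set. Edge coverage: each edge of G has both endpoints in at least one bag. Running intersection: for every vertex, the bags containing it form a connected subtree. All three properties hold, so this is a valid tree decomposition of width max|bag| − 1 = 2, and hence tw(G) ≤ 2.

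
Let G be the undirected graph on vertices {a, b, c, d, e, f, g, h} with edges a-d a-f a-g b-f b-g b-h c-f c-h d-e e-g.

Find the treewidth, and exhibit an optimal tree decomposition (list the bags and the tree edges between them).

Treewidth 2.
One optimal decomposition is:
Bags: B1 = {c, f, h}  B2 = {b, f, h}  B3 = {a, b, f}  B4 = {a, b, g}  B5 = {a, d, g}  B6 = {d, e, g}
Tree: B1–B2, B2–B3, B3–B4, B4–B5, B5–B6

Every bag has size at most 3, so the width is 3 − 1 = 2 and tw(G) ≤ 2. The edges c–h–b–f–c form a cycle, so G is not a tree and its treewidth is at least 2. Therefore the treewidth is 2.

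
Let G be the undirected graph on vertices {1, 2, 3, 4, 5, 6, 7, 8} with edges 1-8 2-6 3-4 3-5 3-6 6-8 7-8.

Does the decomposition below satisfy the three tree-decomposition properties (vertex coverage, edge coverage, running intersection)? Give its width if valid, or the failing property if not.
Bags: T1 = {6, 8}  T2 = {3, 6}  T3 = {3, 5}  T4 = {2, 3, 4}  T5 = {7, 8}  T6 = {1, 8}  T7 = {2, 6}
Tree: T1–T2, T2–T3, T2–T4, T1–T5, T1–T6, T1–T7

A tree decomposition must satisfy three properties: every vertex lies in some bag; for every edge, both endpoints lie together in some bag; and for every vertex, the bags containing it form a connected subtree. Here bags containing vertex 2 are not connected in the tree, so the decomposition is invalid.

No — bags containing vertex 2 are not connected in the tree.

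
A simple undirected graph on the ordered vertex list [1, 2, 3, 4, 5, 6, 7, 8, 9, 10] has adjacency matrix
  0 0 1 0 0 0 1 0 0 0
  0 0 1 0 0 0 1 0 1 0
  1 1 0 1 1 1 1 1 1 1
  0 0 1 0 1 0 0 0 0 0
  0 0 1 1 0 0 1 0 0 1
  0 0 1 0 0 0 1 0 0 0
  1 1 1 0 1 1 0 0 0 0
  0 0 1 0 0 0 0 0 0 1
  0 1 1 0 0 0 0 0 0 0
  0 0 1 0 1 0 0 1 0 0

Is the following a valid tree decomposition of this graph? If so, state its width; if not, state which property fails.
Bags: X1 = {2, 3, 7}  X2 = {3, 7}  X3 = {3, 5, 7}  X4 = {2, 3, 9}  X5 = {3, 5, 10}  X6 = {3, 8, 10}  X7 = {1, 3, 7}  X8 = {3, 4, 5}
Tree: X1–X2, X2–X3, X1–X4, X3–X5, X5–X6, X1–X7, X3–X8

A tree decomposition must satisfy three properties: every vertex lies in some bag; for every edge, both endpoints lie together in some bag; and for every vertex, the bags containing it form a connected subtree. Here vertex 6 appears in no bag, so the decomposition is invalid.

No — vertex 6 appears in no bag.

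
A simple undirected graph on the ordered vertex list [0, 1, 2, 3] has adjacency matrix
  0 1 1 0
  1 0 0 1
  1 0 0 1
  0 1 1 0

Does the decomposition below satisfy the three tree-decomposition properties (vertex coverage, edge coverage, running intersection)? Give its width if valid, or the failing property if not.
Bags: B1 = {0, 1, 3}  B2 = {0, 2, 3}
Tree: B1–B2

Yes; width 2.

Every vertex of G appears in some bag (union = {0, 1, 2, 3}); every edge is covered by a bag; and for each vertex v the set of bags containing v is connected in the bag tree. The decomposition is therefore valid. The largest bag has 3 vertices, so the width is 2.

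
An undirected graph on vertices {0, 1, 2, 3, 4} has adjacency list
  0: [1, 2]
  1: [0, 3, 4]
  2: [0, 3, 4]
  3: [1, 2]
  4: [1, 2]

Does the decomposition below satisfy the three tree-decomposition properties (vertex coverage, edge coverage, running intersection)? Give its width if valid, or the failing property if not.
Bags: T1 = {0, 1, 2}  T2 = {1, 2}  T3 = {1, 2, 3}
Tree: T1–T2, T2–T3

No — vertex 4 appears in no bag.

A tree decomposition must satisfy three properties: every vertex lies in some bag; for every edge, both endpoints lie together in some bag; and for every vertex, the bags containing it form a connected subtree. Here vertex 4 appears in no bag, so the decomposition is invalid.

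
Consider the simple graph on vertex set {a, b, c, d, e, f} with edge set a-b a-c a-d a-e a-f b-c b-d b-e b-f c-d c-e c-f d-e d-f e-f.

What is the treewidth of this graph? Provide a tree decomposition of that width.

With just one bag of size 6, the width is 6 − 1 = 5, so tw(G) ≤ 5. For the lower bound, the 6 vertices {a, b, c, d, e, f} are pairwise adjacent, and any tree decomposition puts a clique entirely inside one bag — forcing width ≥ 5. The upper and lower bounds meet at 5, so that is the treewidth.

Treewidth 5.
One such decomposition:
Bags: B1 = {a, b, c, d, e, f}
Tree: (single bag)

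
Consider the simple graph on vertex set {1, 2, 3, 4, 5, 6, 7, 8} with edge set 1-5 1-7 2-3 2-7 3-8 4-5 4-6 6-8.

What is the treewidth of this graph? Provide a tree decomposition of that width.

The largest bag has 3 vertices, giving width 2; this decomposition certifies tw(G) ≤ 2. For the lower bound, G contains the cycle 2–3–8–6–4–5–1–7–2, so G is not a forest; only forests have treewidth ≤ 1, hence tw(G) ≥ 2. Hence tw(G) = 2 exactly.

Treewidth 2.
Bags: B1 = {2, 3, 8}  B2 = {2, 6, 8}  B3 = {2, 4, 6}  B4 = {2, 4, 5}  B5 = {1, 2, 5}  B6 = {1, 2, 7}
Tree: B1–B2, B2–B3, B3–B4, B4–B5, B5–B6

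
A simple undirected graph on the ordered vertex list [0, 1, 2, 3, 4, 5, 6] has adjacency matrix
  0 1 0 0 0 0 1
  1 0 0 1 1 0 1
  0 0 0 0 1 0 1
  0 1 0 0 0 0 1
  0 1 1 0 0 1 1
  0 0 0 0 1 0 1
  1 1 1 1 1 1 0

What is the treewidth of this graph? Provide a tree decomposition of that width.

Treewidth 2.
Bags: B1 = {1, 4, 6}  B2 = {1, 3, 6}  B3 = {0, 1, 6}  B4 = {4, 5, 6}  B5 = {2, 4, 6}
Tree: B1–B2, B1–B3, B1–B4, B4–B5

Every bag has size at most 3, so the width is 3 − 1 = 2 and tw(G) ≤ 2. Conversely, {0, 1, 6} is a clique of size 3, and the vertices of any clique must share a bag in every tree decomposition; so some bag has ≥ 3 vertices and tw(G) ≥ 2. Hence tw(G) = 2 exactly.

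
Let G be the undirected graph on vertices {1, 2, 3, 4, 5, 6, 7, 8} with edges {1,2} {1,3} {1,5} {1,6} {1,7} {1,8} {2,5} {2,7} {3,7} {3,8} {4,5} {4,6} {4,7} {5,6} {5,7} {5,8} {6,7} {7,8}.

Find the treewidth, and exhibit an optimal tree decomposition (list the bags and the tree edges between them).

Each bag holds 4 vertices, so the decomposition has width 3, which upper-bounds the treewidth. For the lower bound, the 4 vertices {1, 3, 7, 8} are pairwise adjacent, and any tree decomposition puts a clique entirely inside one bag — forcing width ≥ 3. The upper and lower bounds meet at 3, so that is the treewidth.

Treewidth 3.
Bags: B1 = {1, 2, 5, 7}  B2 = {1, 5, 7, 8}  B3 = {1, 3, 7, 8}  B4 = {1, 5, 6, 7}  B5 = {4, 5, 6, 7}
Tree: B1–B2, B2–B3, B2–B4, B4–B5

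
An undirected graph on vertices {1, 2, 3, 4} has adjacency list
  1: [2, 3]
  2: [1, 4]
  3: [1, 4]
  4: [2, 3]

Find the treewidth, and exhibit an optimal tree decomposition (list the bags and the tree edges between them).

Treewidth 2.
One such decomposition:
Bags: B1 = {1, 2, 4}  B2 = {1, 3, 4}
Tree: B1–B2

Every bag has size at most 3, so the width is 3 − 1 = 2 and tw(G) ≤ 2. Since 4–2–1–3–4 is a cycle in G, G is not acyclic. Forests are exactly the graphs of treewidth ≤ 1, so tw(G) ≥ 2. Therefore the treewidth is 2.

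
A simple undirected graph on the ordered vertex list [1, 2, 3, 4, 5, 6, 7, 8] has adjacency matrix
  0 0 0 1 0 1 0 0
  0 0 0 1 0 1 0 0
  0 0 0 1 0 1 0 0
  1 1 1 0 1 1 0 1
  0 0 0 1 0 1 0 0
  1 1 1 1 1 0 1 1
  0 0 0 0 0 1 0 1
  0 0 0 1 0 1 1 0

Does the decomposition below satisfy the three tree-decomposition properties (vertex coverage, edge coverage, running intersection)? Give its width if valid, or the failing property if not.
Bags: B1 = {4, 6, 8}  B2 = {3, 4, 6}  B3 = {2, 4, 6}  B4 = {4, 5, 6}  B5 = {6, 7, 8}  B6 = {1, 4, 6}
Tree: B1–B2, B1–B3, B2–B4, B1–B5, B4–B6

Checking the three conditions: (i) the bags cover all of {1, 2, 3, 4, 5, 6, 7, 8}; (ii) for each edge, some bag contains both endpoints; (iii) the bags containing any fixed vertex form a subtree. All hold, so the decomposition is valid with width 3 − 1 = 2.

Yes; width 2.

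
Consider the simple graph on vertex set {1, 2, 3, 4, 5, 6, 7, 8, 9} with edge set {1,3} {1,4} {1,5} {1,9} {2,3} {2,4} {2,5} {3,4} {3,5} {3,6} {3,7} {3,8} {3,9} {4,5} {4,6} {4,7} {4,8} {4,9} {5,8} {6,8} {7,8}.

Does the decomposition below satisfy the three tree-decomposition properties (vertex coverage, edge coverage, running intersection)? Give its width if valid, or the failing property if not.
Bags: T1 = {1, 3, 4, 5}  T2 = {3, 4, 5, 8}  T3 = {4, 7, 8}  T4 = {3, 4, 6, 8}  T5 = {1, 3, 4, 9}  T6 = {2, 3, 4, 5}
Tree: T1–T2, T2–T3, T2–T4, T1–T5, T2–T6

No — edge (3,7) lies in no bag.

A tree decomposition must satisfy three properties: every vertex lies in some bag; for every edge, both endpoints lie together in some bag; and for every vertex, the bags containing it form a connected subtree. Here edge (3,7) lies in no bag, so the decomposition is invalid.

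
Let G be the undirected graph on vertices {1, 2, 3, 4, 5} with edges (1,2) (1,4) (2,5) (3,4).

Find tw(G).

A width-1 tree decomposition is:
Bags: B1 = {1, 4}  B2 = {1, 2}  B3 = {3, 4}  B4 = {2, 5}
Tree: B1–B2, B1–B3, B2–B4
Each bag holds 2 vertices, so the decomposition has width 1, which upper-bounds the treewidth. Since G has at least one edge (e.g. 4–1), it is not an edgeless graph, so tw(G) ≥ 1. Therefore the treewidth is 1.

1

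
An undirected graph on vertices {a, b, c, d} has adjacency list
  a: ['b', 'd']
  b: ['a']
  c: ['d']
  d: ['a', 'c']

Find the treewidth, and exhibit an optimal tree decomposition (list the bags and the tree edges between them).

Each bag holds 2 vertices, so the decomposition has width 1, which upper-bounds the treewidth. Any graph with an edge has treewidth ≥ 1, and G has the edge d–c. Combining the bounds, tw(G) = 1.

Treewidth 1.
Bags: B1 = {c, d}  B2 = {a, d}  B3 = {a, b}
Tree: B1–B2, B2–B3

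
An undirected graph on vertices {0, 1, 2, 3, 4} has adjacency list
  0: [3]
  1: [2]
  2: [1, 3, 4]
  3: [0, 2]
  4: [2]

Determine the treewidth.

1

A width-1 tree decomposition is:
Bags: B1 = {2, 3}  B2 = {1, 2}  B3 = {0, 3}  B4 = {2, 4}
Tree: B1–B2, B1–B3, B1–B4
Each bag holds 2 vertices, so the decomposition has width 1, which upper-bounds the treewidth. Since G has at least one edge (e.g. 3–2), it is not an edgeless graph, so tw(G) ≥ 1. The upper and lower bounds meet at 1, so that is the treewidth.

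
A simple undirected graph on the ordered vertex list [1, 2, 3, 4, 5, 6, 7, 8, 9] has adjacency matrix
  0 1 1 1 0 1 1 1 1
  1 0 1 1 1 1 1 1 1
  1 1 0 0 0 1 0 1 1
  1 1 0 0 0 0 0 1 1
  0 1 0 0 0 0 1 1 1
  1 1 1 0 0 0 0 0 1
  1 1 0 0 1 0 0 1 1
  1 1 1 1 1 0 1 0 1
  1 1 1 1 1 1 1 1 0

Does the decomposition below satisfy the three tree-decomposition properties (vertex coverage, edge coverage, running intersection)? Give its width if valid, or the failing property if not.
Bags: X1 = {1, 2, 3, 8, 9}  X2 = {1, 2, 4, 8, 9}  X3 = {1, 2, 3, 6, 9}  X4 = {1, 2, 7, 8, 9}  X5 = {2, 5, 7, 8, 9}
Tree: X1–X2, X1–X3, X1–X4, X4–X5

Checking the three conditions: (i) the bags cover all of {1, 2, 3, 4, 5, 6, 7, 8, 9}; (ii) for each edge, some bag contains both endpoints; (iii) the bags containing any fixed vertex form a subtree. All hold, so the decomposition is valid with width 5 − 1 = 4.

Yes; width 4.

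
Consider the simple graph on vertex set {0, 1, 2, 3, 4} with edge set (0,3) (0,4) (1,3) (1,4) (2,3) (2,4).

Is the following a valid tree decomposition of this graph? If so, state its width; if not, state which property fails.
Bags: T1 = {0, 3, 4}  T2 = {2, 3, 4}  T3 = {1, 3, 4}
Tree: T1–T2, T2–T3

Yes; width 2.

Checking the three conditions: (i) the bags cover all of {0, 1, 2, 3, 4}; (ii) for each edge, some bag contains both endpoints; (iii) the bags containing any fixed vertex form a subtree. All hold, so the decomposition is valid with width 3 − 1 = 2.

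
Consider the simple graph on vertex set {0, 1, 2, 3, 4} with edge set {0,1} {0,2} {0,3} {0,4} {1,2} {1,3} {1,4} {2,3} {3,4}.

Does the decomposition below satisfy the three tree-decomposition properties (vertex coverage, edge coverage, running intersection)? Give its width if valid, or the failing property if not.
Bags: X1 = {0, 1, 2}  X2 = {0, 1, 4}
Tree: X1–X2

No — vertex 3 appears in no bag.

A tree decomposition must satisfy three properties: every vertex lies in some bag; for every edge, both endpoints lie together in some bag; and for every vertex, the bags containing it form a connected subtree. Here vertex 3 appears in no bag, so the decomposition is invalid.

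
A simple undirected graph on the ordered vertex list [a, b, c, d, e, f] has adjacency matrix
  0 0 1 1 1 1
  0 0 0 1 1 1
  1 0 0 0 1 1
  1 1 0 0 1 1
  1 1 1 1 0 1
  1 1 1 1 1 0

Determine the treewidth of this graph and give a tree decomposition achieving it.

Treewidth 3.
Bags: B1 = {a, d, e, f}  B2 = {b, d, e, f}  B3 = {a, c, e, f}
Tree: B1–B2, B1–B3

Each bag holds 4 vertices, so the decomposition has width 3, which upper-bounds the treewidth. On the other hand G contains the 4-clique {a, d, e, f}. A clique must lie in a single bag of any decomposition, so no decomposition can have width below 3. Hence tw(G) = 3 exactly.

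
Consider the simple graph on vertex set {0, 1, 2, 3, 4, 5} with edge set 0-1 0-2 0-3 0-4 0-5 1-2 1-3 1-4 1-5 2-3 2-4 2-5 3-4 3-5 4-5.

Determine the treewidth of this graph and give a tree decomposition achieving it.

Treewidth 5.
One optimal decomposition is:
Bags: B1 = {0, 1, 2, 3, 4, 5}
Tree: (single bag)

A single bag containing all 6 vertices is trivially a valid decomposition of width 5. On the other hand G contains the 6-clique {0, 1, 2, 3, 4, 5}. A clique must lie in a single bag of any decomposition, so no decomposition can have width below 5. Hence tw(G) = 5 exactly.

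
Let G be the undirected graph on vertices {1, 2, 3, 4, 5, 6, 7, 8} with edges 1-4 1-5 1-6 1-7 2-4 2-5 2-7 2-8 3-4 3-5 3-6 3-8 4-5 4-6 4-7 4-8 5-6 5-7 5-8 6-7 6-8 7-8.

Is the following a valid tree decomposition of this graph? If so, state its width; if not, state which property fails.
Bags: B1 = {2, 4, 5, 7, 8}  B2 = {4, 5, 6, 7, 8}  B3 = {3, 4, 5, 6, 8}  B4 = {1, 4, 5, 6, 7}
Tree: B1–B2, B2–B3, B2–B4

Yes; width 4.

Every vertex of G appears in some bag (union = {1, 2, 3, 4, 5, 6, 7, 8}); every edge is covered by a bag; and for each vertex v the set of bags containing v is connected in the bag tree. The decomposition is therefore valid. The largest bag has 5 vertices, so the width is 4.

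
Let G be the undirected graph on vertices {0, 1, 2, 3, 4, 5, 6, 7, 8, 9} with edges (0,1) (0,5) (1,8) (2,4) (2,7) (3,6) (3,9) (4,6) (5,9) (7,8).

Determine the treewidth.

A width-2 tree decomposition is:
Bags: B1 = {3, 4, 6}  B2 = {3, 4, 9}  B3 = {4, 5, 9}  B4 = {0, 4, 5}  B5 = {0, 1, 4}  B6 = {1, 4, 8}  B7 = {4, 7, 8}  B8 = {2, 4, 7}
Tree: B1–B2, B2–B3, B3–B4, B4–B5, B5–B6, B6–B7, B7–B8
Every bag has size at most 3, so the width is 3 − 1 = 2 and tw(G) ≤ 2. The edges 4–6–3–9–5–0–1–8–7–2–4 form a cycle, so G is not a tree and its treewidth is at least 2. Combining the bounds, tw(G) = 2.

2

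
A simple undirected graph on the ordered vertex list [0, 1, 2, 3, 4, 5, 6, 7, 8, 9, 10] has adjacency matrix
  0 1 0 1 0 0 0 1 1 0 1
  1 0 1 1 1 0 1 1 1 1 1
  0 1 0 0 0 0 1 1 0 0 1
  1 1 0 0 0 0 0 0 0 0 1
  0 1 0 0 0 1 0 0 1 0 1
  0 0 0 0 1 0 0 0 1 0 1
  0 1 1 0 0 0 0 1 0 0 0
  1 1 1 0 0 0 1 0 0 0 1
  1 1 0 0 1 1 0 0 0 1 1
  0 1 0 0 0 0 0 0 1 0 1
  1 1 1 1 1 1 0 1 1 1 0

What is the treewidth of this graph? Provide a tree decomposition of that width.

Every bag has size at most 4, so the width is 4 − 1 = 3 and tw(G) ≤ 3. For the lower bound, the 4 vertices {0, 1, 8, 10} are pairwise adjacent, and any tree decomposition puts a clique entirely inside one bag — forcing width ≥ 3. The upper and lower bounds meet at 3, so that is the treewidth.

Treewidth 3.
One optimal decomposition is:
Bags: B1 = {0, 1, 3, 10}  B2 = {0, 1, 8, 10}  B3 = {1, 4, 8, 10}  B4 = {4, 5, 8, 10}  B5 = {1, 8, 9, 10}  B6 = {0, 1, 7, 10}  B7 = {1, 2, 7, 10}  B8 = {1, 2, 6, 7}
Tree: B1–B2, B2–B3, B3–B4, B3–B5, B1–B6, B6–B7, B7–B8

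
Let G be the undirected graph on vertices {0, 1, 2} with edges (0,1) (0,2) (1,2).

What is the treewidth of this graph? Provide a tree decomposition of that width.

A single bag containing all 3 vertices is trivially a valid decomposition of width 2. Conversely, {0, 1, 2} is a clique of size 3, and the vertices of any clique must share a bag in every tree decomposition; so some bag has ≥ 3 vertices and tw(G) ≥ 2. Therefore the treewidth is 2.

Treewidth 2.
Bags: B1 = {0, 1, 2}
Tree: (single bag)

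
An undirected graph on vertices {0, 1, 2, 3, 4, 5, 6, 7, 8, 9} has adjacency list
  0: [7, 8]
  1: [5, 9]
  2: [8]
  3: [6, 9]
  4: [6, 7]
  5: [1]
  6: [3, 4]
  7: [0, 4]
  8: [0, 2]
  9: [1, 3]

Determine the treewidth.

A width-1 tree decomposition is:
Bags: B1 = {1, 5}  B2 = {1, 9}  B3 = {3, 9}  B4 = {3, 6}  B5 = {4, 6}  B6 = {4, 7}  B7 = {0, 7}  B8 = {0, 8}  B9 = {2, 8}
Tree: B1–B2, B2–B3, B3–B4, B4–B5, B5–B6, B6–B7, B7–B8, B8–B9
The largest bag has 2 vertices, giving width 1; this decomposition certifies tw(G) ≤ 1. Any graph with an edge has treewidth ≥ 1, and G has the edge 5–1. Combining the bounds, tw(G) = 1.

1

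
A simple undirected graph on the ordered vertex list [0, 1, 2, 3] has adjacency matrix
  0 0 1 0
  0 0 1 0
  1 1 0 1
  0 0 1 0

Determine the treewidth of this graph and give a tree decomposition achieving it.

The largest bag has 2 vertices, giving width 1; this decomposition certifies tw(G) ≤ 1. Since G has at least one edge (e.g. 3–2), it is not an edgeless graph, so tw(G) ≥ 1. Combining the bounds, tw(G) = 1.

Treewidth 1.
One such decomposition:
Bags: B1 = {2, 3}  B2 = {0, 2}  B3 = {1, 2}
Tree: B1–B2, B2–B3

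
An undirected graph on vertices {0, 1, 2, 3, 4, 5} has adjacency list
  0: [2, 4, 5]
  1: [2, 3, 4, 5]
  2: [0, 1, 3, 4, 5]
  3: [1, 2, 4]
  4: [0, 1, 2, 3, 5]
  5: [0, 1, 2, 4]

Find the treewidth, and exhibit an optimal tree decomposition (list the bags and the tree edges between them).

Treewidth 3.
One optimal decomposition is:
Bags: B1 = {1, 2, 4, 5}  B2 = {1, 2, 3, 4}  B3 = {0, 2, 4, 5}
Tree: B1–B2, B1–B3

The largest bag has 4 vertices, giving width 3; this decomposition certifies tw(G) ≤ 3. For the lower bound, the 4 vertices {0, 2, 4, 5} are pairwise adjacent, and any tree decomposition puts a clique entirely inside one bag — forcing width ≥ 3. The upper and lower bounds meet at 3, so that is the treewidth.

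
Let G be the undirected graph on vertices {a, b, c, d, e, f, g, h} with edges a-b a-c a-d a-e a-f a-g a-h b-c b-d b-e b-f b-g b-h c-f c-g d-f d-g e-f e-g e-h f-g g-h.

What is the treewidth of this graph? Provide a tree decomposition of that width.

Treewidth 4.
One optimal decomposition is:
Bags: B1 = {a, b, e, g, h}  B2 = {a, b, e, f, g}  B3 = {a, b, d, f, g}  B4 = {a, b, c, f, g}
Tree: B1–B2, B2–B3, B3–B4

Each bag holds 5 vertices, so the decomposition has width 4, which upper-bounds the treewidth. On the other hand G contains the 5-clique {a, b, e, g, h}. A clique must lie in a single bag of any decomposition, so no decomposition can have width below 4. The upper and lower bounds meet at 4, so that is the treewidth.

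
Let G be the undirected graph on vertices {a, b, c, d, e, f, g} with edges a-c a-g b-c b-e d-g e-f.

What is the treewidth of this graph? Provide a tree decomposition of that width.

Treewidth 1.
One such decomposition:
Bags: B1 = {e, f}  B2 = {b, e}  B3 = {b, c}  B4 = {a, c}  B5 = {a, g}  B6 = {d, g}
Tree: B1–B2, B2–B3, B3–B4, B4–B5, B5–B6

Each bag holds 2 vertices, so the decomposition has width 1, which upper-bounds the treewidth. G has an edge, so its treewidth is at least 1. The upper and lower bounds meet at 1, so that is the treewidth.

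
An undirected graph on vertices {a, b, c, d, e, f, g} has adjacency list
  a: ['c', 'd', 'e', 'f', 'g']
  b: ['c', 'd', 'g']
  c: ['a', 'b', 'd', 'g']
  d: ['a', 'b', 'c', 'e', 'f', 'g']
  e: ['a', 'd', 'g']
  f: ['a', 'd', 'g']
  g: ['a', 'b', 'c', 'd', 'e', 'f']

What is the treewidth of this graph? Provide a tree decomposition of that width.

Treewidth 3.
Bags: B1 = {b, c, d, g}  B2 = {a, c, d, g}  B3 = {a, d, e, g}  B4 = {a, d, f, g}
Tree: B1–B2, B2–B3, B2–B4

Every bag has size at most 4, so the width is 4 − 1 = 3 and tw(G) ≤ 3. On the other hand G contains the 4-clique {a, d, e, g}. A clique must lie in a single bag of any decomposition, so no decomposition can have width below 3. Therefore the treewidth is 3.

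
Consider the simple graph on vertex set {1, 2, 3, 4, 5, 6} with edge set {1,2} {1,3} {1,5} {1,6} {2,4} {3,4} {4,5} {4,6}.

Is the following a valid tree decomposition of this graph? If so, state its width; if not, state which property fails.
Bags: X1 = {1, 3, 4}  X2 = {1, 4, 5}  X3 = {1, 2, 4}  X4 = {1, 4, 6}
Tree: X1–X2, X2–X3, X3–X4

Vertex coverage: the bags together contain {1, 2, 3, 4, 5, 6}, the full vertex set. Edge coverage: each edge of G has both endpoints in at least one bag. Running intersection: for every vertex, the bags containing it form a connected subtree. All three properties hold, so this is a valid tree decomposition of width max|bag| − 1 = 2, and hence tw(G) ≤ 2.

Yes; width 2.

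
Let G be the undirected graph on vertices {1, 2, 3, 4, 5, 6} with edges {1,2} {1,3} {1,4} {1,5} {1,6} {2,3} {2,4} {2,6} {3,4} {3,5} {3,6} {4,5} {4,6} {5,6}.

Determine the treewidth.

4

A width-4 tree decomposition is:
Bags: B1 = {1, 3, 4, 5, 6}  B2 = {1, 2, 3, 4, 6}
Tree: B1–B2
Each bag holds 5 vertices, so the decomposition has width 4, which upper-bounds the treewidth. Conversely, {1, 2, 3, 4, 6} is a clique of size 5, and the vertices of any clique must share a bag in every tree decomposition; so some bag has ≥ 5 vertices and tw(G) ≥ 4. Hence tw(G) = 4 exactly.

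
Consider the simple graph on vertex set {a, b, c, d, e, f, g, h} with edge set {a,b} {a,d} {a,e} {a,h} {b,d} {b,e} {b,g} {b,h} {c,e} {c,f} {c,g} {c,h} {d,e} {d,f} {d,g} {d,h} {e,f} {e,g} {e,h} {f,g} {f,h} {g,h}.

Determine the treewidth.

4

A width-4 tree decomposition is:
Bags: B1 = {c, e, f, g, h}  B2 = {d, e, f, g, h}  B3 = {b, d, e, g, h}  B4 = {a, b, d, e, h}
Tree: B1–B2, B2–B3, B3–B4
The largest bag has 5 vertices, giving width 4; this decomposition certifies tw(G) ≤ 4. For the lower bound, the 5 vertices {d, e, f, g, h} are pairwise adjacent, and any tree decomposition puts a clique entirely inside one bag — forcing width ≥ 4. Hence tw(G) = 4 exactly.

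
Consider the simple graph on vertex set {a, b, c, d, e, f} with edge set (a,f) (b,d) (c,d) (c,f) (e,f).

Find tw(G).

A width-1 tree decomposition is:
Bags: B1 = {c, f}  B2 = {a, f}  B3 = {c, d}  B4 = {b, d}  B5 = {e, f}
Tree: B1–B2, B1–B3, B3–B4, B1–B5
Each bag holds 2 vertices, so the decomposition has width 1, which upper-bounds the treewidth. Since G has at least one edge (e.g. c–f), it is not an edgeless graph, so tw(G) ≥ 1. Combining the bounds, tw(G) = 1.

1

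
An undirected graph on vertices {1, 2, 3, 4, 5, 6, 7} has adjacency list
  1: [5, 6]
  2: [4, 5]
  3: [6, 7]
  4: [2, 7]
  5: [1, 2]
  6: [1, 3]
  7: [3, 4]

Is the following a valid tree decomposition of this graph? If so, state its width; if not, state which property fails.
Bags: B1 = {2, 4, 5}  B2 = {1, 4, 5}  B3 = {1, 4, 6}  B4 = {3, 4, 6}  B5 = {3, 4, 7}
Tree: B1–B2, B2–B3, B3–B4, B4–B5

Vertex coverage: the bags together contain {1, 2, 3, 4, 5, 6, 7}, the full vertex set. Edge coverage: each edge of G has both endpoints in at least one bag. Running intersection: for every vertex, the bags containing it form a connected subtree. All three properties hold, so this is a valid tree decomposition of width max|bag| − 1 = 2, and hence tw(G) ≤ 2.

Yes; width 2.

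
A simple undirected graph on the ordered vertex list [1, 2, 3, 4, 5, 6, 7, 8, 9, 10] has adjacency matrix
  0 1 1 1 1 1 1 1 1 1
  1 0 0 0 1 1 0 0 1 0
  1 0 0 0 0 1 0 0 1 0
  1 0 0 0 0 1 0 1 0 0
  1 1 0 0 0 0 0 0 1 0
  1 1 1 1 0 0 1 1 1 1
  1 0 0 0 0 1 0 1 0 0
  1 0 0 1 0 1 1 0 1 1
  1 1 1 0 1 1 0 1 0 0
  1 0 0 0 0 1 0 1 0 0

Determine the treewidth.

A width-3 tree decomposition is:
Bags: B1 = {1, 3, 6, 9}  B2 = {1, 6, 8, 9}  B3 = {1, 2, 6, 9}  B4 = {1, 6, 7, 8}  B5 = {1, 6, 8, 10}  B6 = {1, 4, 6, 8}  B7 = {1, 2, 5, 9}
Tree: B1–B2, B1–B3, B2–B4, B2–B5, B2–B6, B3–B7
Each bag holds 4 vertices, so the decomposition has width 3, which upper-bounds the treewidth. Conversely, {1, 2, 5, 9} is a clique of size 4, and the vertices of any clique must share a bag in every tree decomposition; so some bag has ≥ 4 vertices and tw(G) ≥ 3. Hence tw(G) = 3 exactly.

3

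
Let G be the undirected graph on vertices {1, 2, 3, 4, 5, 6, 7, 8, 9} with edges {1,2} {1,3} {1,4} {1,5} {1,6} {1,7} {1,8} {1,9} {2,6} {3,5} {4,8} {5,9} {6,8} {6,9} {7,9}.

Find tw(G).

2

A width-2 tree decomposition is:
Bags: B1 = {1, 6, 8}  B2 = {1, 4, 8}  B3 = {1, 6, 9}  B4 = {1, 5, 9}  B5 = {1, 2, 6}  B6 = {1, 7, 9}  B7 = {1, 3, 5}
Tree: B1–B2, B1–B3, B3–B4, B1–B5, B4–B6, B4–B7
Every bag has size at most 3, so the width is 3 − 1 = 2 and tw(G) ≤ 2. For the lower bound, the 3 vertices {1, 3, 5} are pairwise adjacent, and any tree decomposition puts a clique entirely inside one bag — forcing width ≥ 2. The upper and lower bounds meet at 2, so that is the treewidth.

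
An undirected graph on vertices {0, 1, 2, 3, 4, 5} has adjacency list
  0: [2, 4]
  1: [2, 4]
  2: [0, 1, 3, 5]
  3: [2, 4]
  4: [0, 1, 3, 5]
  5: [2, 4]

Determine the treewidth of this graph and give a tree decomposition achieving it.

Treewidth 2.
One optimal decomposition is:
Bags: B1 = {0, 2, 4}  B2 = {2, 4, 5}  B3 = {2, 3, 4}  B4 = {1, 2, 4}
Tree: B1–B2, B2–B3, B3–B4

The largest bag has 3 vertices, giving width 2; this decomposition certifies tw(G) ≤ 2. Since 4–0–2–5–4 is a cycle in G, G is not acyclic. Forests are exactly the graphs of treewidth ≤ 1, so tw(G) ≥ 2. Combining the bounds, tw(G) = 2.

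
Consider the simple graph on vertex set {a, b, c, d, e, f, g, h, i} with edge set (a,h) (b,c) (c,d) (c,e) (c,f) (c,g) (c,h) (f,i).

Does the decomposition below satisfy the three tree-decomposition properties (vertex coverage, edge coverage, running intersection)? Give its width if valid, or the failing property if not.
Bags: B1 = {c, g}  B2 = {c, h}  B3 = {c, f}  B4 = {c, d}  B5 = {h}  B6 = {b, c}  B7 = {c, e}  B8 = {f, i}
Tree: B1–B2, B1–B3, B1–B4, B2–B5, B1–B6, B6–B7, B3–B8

No — vertex a appears in no bag.

A tree decomposition must satisfy three properties: every vertex lies in some bag; for every edge, both endpoints lie together in some bag; and for every vertex, the bags containing it form a connected subtree. Here vertex a appears in no bag, so the decomposition is invalid.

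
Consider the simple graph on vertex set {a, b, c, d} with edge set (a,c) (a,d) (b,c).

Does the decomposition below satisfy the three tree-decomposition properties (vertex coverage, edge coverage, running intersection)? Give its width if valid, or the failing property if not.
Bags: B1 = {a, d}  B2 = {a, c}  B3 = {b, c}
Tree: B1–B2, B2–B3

Yes; width 1.

Every vertex of G appears in some bag (union = {a, b, c, d}); every edge is covered by a bag; and for each vertex v the set of bags containing v is connected in the bag tree. The decomposition is therefore valid. The largest bag has 2 vertices, so the width is 1.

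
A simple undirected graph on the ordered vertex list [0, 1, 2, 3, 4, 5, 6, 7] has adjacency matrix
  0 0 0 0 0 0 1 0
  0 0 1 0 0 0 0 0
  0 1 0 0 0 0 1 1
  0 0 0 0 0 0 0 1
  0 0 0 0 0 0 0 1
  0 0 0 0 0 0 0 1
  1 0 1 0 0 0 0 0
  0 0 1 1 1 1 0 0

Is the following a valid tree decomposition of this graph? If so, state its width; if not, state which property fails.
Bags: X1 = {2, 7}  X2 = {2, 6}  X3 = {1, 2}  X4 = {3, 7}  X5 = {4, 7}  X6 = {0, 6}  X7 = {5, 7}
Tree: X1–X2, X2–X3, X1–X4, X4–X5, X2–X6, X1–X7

Yes; width 1.

Vertex coverage: the bags together contain {0, 1, 2, 3, 4, 5, 6, 7}, the full vertex set. Edge coverage: each edge of G has both endpoints in at least one bag. Running intersection: for every vertex, the bags containing it form a connected subtree. All three properties hold, so this is a valid tree decomposition of width max|bag| − 1 = 1, and hence tw(G) ≤ 1.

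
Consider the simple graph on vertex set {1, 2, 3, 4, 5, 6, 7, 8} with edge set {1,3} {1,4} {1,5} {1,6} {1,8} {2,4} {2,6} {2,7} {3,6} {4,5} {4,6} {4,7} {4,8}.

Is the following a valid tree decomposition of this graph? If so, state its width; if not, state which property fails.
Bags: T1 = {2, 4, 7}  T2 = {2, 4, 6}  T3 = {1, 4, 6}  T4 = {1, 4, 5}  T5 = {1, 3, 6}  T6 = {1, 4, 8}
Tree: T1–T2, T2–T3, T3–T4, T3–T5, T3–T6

Checking the three conditions: (i) the bags cover all of {1, 2, 3, 4, 5, 6, 7, 8}; (ii) for each edge, some bag contains both endpoints; (iii) the bags containing any fixed vertex form a subtree. All hold, so the decomposition is valid with width 3 − 1 = 2.

Yes; width 2.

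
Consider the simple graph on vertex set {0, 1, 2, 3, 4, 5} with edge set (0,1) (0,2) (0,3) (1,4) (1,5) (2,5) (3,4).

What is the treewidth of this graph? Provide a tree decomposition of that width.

Every bag has size at most 3, so the width is 3 − 1 = 2 and tw(G) ≤ 2. The edges 5–2–0–1–5 form a cycle, so G is not a tree and its treewidth is at least 2. Combining the bounds, tw(G) = 2.

Treewidth 2.
One such decomposition:
Bags: B1 = {1, 2, 5}  B2 = {0, 1, 2}  B3 = {0, 1, 4}  B4 = {0, 3, 4}
Tree: B1–B2, B2–B3, B3–B4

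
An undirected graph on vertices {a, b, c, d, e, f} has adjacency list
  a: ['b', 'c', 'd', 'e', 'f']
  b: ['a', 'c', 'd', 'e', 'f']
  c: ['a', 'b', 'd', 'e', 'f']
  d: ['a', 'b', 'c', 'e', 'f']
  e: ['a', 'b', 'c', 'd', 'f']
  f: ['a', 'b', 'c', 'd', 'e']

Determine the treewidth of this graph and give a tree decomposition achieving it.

With just one bag of size 6, the width is 6 − 1 = 5, so tw(G) ≤ 5. On the other hand G contains the 6-clique {a, b, c, d, e, f}. A clique must lie in a single bag of any decomposition, so no decomposition can have width below 5. Therefore the treewidth is 5.

Treewidth 5.
Bags: B1 = {a, b, c, d, e, f}
Tree: (single bag)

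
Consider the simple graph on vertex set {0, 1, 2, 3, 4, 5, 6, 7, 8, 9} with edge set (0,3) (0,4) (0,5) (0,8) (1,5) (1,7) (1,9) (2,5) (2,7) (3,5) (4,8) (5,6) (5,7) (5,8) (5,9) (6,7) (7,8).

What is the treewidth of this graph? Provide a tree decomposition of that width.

Every bag has size at most 3, so the width is 3 − 1 = 2 and tw(G) ≤ 2. On the other hand G contains the 3-clique {0, 4, 8}. A clique must lie in a single bag of any decomposition, so no decomposition can have width below 2. The upper and lower bounds meet at 2, so that is the treewidth.

Treewidth 2.
Bags: B1 = {5, 7, 8}  B2 = {0, 5, 8}  B3 = {2, 5, 7}  B4 = {1, 5, 7}  B5 = {0, 3, 5}  B6 = {0, 4, 8}  B7 = {5, 6, 7}  B8 = {1, 5, 9}
Tree: B1–B2, B1–B3, B3–B4, B2–B5, B2–B6, B3–B7, B4–B8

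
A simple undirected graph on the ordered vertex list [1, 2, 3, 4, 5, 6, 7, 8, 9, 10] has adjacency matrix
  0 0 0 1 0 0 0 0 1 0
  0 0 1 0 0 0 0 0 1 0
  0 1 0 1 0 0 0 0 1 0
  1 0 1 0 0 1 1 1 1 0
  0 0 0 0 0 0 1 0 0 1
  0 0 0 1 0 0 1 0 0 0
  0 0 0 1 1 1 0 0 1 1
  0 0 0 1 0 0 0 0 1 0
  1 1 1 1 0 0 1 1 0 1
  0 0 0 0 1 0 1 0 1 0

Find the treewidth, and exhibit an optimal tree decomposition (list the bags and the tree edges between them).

The largest bag has 3 vertices, giving width 2; this decomposition certifies tw(G) ≤ 2. Conversely, {2, 3, 9} is a clique of size 3, and the vertices of any clique must share a bag in every tree decomposition; so some bag has ≥ 3 vertices and tw(G) ≥ 2. The upper and lower bounds meet at 2, so that is the treewidth.

Treewidth 2.
Bags: B1 = {1, 4, 9}  B2 = {4, 7, 9}  B3 = {7, 9, 10}  B4 = {3, 4, 9}  B5 = {5, 7, 10}  B6 = {4, 8, 9}  B7 = {4, 6, 7}  B8 = {2, 3, 9}
Tree: B1–B2, B2–B3, B1–B4, B3–B5, B1–B6, B2–B7, B4–B8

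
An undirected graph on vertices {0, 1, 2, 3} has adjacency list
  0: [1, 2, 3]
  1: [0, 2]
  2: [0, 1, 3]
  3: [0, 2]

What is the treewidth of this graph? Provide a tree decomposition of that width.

Treewidth 2.
One optimal decomposition is:
Bags: B1 = {0, 2, 3}  B2 = {0, 1, 2}
Tree: B1–B2

The largest bag has 3 vertices, giving width 2; this decomposition certifies tw(G) ≤ 2. On the other hand G contains the 3-clique {0, 1, 2}. A clique must lie in a single bag of any decomposition, so no decomposition can have width below 2. The upper and lower bounds meet at 2, so that is the treewidth.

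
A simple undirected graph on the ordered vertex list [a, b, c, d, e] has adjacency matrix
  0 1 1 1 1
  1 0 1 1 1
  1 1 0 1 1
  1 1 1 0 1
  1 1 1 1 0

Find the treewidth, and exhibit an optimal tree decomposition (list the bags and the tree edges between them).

With just one bag of size 5, the width is 5 − 1 = 4, so tw(G) ≤ 4. For the lower bound, the 5 vertices {a, b, c, d, e} are pairwise adjacent, and any tree decomposition puts a clique entirely inside one bag — forcing width ≥ 4. Combining the bounds, tw(G) = 4.

Treewidth 4.
One such decomposition:
Bags: B1 = {a, b, c, d, e}
Tree: (single bag)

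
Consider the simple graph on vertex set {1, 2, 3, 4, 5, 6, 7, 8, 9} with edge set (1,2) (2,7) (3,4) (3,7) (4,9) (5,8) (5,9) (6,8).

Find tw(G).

A width-1 tree decomposition is:
Bags: B1 = {6, 8}  B2 = {5, 8}  B3 = {5, 9}  B4 = {4, 9}  B5 = {3, 4}  B6 = {3, 7}  B7 = {2, 7}  B8 = {1, 2}
Tree: B1–B2, B2–B3, B3–B4, B4–B5, B5–B6, B6–B7, B7–B8
Each bag holds 2 vertices, so the decomposition has width 1, which upper-bounds the treewidth. Any graph with an edge has treewidth ≥ 1, and G has the edge 6–8. Hence tw(G) = 1 exactly.

1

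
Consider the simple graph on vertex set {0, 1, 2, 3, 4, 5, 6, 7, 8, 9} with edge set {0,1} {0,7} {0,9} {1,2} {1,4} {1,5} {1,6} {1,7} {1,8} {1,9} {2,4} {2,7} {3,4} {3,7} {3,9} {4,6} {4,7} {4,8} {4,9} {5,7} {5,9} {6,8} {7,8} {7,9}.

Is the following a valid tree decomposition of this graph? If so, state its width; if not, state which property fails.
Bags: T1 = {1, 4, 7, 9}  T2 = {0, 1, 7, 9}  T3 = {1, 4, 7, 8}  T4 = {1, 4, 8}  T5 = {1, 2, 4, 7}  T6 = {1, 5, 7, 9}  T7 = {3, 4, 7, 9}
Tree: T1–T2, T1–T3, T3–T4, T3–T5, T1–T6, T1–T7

A tree decomposition must satisfy three properties: every vertex lies in some bag; for every edge, both endpoints lie together in some bag; and for every vertex, the bags containing it form a connected subtree. Here vertex 6 appears in no bag, so the decomposition is invalid.

No — vertex 6 appears in no bag.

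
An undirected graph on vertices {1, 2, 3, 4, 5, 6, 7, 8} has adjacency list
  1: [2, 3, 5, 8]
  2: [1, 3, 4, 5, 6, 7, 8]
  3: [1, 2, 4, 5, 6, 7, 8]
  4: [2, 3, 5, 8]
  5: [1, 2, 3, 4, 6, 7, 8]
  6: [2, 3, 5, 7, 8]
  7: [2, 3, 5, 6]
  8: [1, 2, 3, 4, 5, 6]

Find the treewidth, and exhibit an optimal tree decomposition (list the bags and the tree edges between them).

Treewidth 4.
One such decomposition:
Bags: B1 = {2, 3, 5, 6, 8}  B2 = {2, 3, 5, 6, 7}  B3 = {1, 2, 3, 5, 8}  B4 = {2, 3, 4, 5, 8}
Tree: B1–B2, B1–B3, B1–B4

Each bag holds 5 vertices, so the decomposition has width 4, which upper-bounds the treewidth. For the lower bound, the 5 vertices {1, 2, 3, 5, 8} are pairwise adjacent, and any tree decomposition puts a clique entirely inside one bag — forcing width ≥ 4. Combining the bounds, tw(G) = 4.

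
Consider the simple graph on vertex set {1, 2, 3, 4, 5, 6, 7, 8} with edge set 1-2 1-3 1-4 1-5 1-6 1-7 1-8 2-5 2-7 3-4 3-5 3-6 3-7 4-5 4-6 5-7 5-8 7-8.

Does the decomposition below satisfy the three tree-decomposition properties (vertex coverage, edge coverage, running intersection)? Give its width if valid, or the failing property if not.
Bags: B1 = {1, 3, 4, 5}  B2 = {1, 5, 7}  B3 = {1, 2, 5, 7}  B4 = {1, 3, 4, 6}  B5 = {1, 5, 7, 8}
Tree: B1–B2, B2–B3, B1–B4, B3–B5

A tree decomposition must satisfy three properties: every vertex lies in some bag; for every edge, both endpoints lie together in some bag; and for every vertex, the bags containing it form a connected subtree. Here edge (3,7) lies in no bag, so the decomposition is invalid.

No — edge (3,7) lies in no bag.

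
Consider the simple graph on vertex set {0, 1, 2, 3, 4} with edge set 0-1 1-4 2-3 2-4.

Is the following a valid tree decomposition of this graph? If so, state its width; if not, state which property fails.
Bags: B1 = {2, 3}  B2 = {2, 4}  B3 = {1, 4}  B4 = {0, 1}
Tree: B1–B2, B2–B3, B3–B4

Checking the three conditions: (i) the bags cover all of {0, 1, 2, 3, 4}; (ii) for each edge, some bag contains both endpoints; (iii) the bags containing any fixed vertex form a subtree. All hold, so the decomposition is valid with width 2 − 1 = 1.

Yes; width 1.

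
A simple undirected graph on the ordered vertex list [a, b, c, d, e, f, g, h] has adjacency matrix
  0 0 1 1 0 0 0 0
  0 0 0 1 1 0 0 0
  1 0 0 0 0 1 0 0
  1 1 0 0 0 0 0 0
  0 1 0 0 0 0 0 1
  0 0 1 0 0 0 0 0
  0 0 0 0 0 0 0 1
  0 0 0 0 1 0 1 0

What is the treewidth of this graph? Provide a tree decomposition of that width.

Treewidth 1.
One such decomposition:
Bags: B1 = {g, h}  B2 = {e, h}  B3 = {b, e}  B4 = {b, d}  B5 = {a, d}  B6 = {a, c}  B7 = {c, f}
Tree: B1–B2, B2–B3, B3–B4, B4–B5, B5–B6, B6–B7

Every bag has size at most 2, so the width is 2 − 1 = 1 and tw(G) ≤ 1. G has an edge, so its treewidth is at least 1. Therefore the treewidth is 1.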